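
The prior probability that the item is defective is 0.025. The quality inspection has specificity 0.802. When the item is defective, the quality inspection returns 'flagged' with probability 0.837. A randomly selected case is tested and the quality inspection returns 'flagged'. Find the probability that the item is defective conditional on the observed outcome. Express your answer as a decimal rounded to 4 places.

P(H | E) ≈ 0.0978

Let H be the event that the item is defective. P(H) = 0.025, so P(¬H) = 0.975. With E the 'flagged' result, P(E|H) = 0.837 and P(E|¬H) = 0.198.
P(E) = 0.837·0.025 + 0.198·0.975 = 0.020925 + 0.19305 = 0.21397.
By Bayes' theorem, P(H|E) = 0.020925 / 0.21397 = 0.0978.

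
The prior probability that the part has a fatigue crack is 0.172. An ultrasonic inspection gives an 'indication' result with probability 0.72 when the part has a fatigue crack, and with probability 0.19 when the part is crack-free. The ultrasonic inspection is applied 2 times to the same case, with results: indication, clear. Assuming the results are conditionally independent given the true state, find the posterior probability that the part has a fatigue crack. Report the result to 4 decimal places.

Let H be the event that the part has a fatigue crack; start with P(H) = 0.172. P('indication'|H) = 0.72, P('indication'|¬H) = 0.19.
Update on result 1 ('indication'): P(H) ← 0.72·0.1720 / (0.72·0.1720 + 0.19·0.8280) = 0.12384/0.28116 = 0.4405.
Update on result 2 ('clear'): P(H) ← 0.28·0.4405 / (0.28·0.4405 + 0.81·0.5595) = 0.12333/0.57656 = 0.2139.

Posterior P(H) ≈ 0.2139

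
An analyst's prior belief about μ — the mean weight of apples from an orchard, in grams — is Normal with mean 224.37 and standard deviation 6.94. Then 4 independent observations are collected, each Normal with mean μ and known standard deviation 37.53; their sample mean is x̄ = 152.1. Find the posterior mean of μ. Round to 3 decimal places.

Posterior mean ≈ 215.674

Prior precision 1/τ₀² = 1/6.94² = 0.0207626; data precision n/σ² = 4/37.53² = 0.00283990.
Posterior precision = 0.0207626 + 0.00283990 = 0.0236025.
Posterior mean = (0.0207626·224.37 + 0.00283990·152.1) / 0.0236025 = 215.674.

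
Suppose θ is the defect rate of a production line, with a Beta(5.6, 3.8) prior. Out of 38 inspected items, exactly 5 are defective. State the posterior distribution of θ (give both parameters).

Posterior: Beta(10.6, 36.8)

The binomial likelihood is conjugate to the Beta prior: with 5 successes and 33 failures, the posterior is Beta(5.6+5, 3.8+33) = Beta(10.6, 36.8).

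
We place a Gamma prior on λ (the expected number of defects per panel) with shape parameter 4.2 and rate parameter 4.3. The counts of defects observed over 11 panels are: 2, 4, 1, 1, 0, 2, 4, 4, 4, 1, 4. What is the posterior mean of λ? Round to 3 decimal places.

Posterior mean ≈ 2.039

Total count ∑xᵢ = 27 over n = 11 panels.
Gamma is conjugate to the Poisson likelihood: posterior is Gamma(shape = 4.2+27 = 31.2, rate = 4.3+11 = 15.3).
Posterior mean = shape/rate = 31.2/15.3 = 2.039.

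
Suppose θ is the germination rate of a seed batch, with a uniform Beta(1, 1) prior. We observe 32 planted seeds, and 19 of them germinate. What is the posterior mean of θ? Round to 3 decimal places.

The binomial likelihood is conjugate to the Beta prior: with 19 successes and 13 failures, the posterior is Beta(1+19, 1+13) = Beta(20, 14).
Posterior mean = α/(α+β) = 20/34 = 0.588.

Posterior mean ≈ 0.588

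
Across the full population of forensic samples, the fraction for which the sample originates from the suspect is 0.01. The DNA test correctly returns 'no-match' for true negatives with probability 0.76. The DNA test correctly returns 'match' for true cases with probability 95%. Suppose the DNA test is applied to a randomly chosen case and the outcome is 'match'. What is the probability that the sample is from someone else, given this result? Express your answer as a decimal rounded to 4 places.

Let H be the event that the sample originates from the suspect. P(H) = 0.01, so P(¬H) = 0.99. With E the 'match' result, P(E|H) = 0.95 and P(E|¬H) = 0.24.
P(E) = 0.95·0.01 + 0.24·0.99 = 0.0095000 + 0.23760 = 0.24710.
By Bayes' theorem, P(H|E) = 0.0095000 / 0.24710 = 0.0384. Hence P(¬H|E) = 1 − 0.0384 = 0.9616.

P(¬H | E) ≈ 0.9616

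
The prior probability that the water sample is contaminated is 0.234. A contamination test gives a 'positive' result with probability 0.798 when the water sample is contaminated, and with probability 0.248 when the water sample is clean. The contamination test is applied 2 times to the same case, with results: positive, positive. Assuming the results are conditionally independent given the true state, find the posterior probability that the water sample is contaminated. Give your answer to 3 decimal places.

Posterior P(H) ≈ 0.760

Let H be the event that the water sample is contaminated; start with P(H) = 0.234. P('positive'|H) = 0.798, P('positive'|¬H) = 0.248.
Update on result 1 ('positive'): P(H) ← 0.798·0.2340 / (0.798·0.2340 + 0.248·0.7660) = 0.18673/0.37670 = 0.4957.
Update on result 2 ('positive'): P(H) ← 0.798·0.4957 / (0.798·0.4957 + 0.248·0.5043) = 0.39557/0.52064 = 0.7598.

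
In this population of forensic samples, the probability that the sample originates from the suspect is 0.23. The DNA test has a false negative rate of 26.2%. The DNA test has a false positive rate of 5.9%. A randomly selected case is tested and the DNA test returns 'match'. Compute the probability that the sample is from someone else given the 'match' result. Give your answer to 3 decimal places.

Let H be the event that the sample originates from the suspect. P(H) = 0.23, so P(¬H) = 0.77. With E the 'match' result, P(E|H) = 0.738 and P(E|¬H) = 0.059.
P(E) = 0.738·0.23 + 0.059·0.77 = 0.16974 + 0.045430 = 0.21517.
By Bayes' theorem, P(H|E) = 0.16974 / 0.21517 = 0.789. Hence P(¬H|E) = 1 − 0.789 = 0.211.

P(¬H | E) ≈ 0.211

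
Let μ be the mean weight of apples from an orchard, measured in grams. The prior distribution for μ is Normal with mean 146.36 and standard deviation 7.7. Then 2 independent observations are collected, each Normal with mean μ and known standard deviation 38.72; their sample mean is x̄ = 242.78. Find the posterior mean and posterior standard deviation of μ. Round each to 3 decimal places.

Posterior mean ≈ 153.427; posterior SD ≈ 7.412

With known σ, the Normal prior is conjugate. Weight on the data is w = (n/σ²)/(n/σ² + 1/τ₀²) = 0.00133401/(0.00133401+0.0168663) = 0.073296.
Posterior mean = w·x̄ + (1−w)·μ₀ = 0.073296·242.78 + 0.92670·146.36 = 153.427. Posterior variance = 1/(0.00133401+0.0168663) = 54.9443, so SD = 7.412.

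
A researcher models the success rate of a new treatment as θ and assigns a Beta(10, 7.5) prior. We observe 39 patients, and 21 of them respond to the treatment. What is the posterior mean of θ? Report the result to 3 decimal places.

Posterior mean ≈ 0.549

Observing 21 successes and 18 failures updates Beta(10, 7.5) by adding the success and failure counts to the two shape parameters: α = 10+21 = 31, β = 7.5+18 = 25.5.
Posterior mean = α/(α+β) = 31/56.5 = 0.549.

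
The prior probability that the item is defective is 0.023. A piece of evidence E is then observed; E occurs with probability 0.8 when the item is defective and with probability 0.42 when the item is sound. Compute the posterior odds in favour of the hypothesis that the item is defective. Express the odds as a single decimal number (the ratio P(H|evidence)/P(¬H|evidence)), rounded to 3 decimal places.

Prior odds = 0.023/(1−0.023) = 0.023541.
Likelihood ratio for E = 0.8/0.42 = 1.9048.
Posterior odds = prior odds × LR = 0.044841.

Posterior odds ≈ 0.045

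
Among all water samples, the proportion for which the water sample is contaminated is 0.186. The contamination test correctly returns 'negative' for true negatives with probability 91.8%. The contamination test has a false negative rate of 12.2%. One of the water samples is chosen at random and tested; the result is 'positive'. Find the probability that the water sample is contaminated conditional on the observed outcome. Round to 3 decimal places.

Let H be the event that the water sample is contaminated. P(H) = 0.186, so P(¬H) = 0.814. With E the 'positive' result, P(E|H) = 0.878 and P(E|¬H) = 0.082.
P(E) = 0.878·0.186 + 0.082·0.814 = 0.16331 + 0.066748 = 0.23006.
By Bayes' theorem, P(H|E) = 0.16331 / 0.23006 = 0.710.

P(H | E) ≈ 0.710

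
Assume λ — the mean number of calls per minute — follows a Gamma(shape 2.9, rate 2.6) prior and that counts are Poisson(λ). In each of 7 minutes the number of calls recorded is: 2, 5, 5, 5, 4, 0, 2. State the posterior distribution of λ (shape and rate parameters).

Posterior: Gamma(shape=25.9, rate=9.6)

Total count ∑xᵢ = 23 over n = 7 minutes.
Gamma is conjugate to the Poisson likelihood: posterior is Gamma(shape = 2.9+23 = 25.9, rate = 2.6+7 = 9.6).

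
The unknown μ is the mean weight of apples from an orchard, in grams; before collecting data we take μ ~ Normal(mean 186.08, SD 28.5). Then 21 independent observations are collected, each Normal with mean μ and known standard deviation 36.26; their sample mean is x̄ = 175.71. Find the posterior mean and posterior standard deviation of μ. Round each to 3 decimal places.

Posterior mean ≈ 176.452; posterior SD ≈ 7.624

With known σ, the Normal prior is conjugate. Weight on the data is w = (n/σ²)/(n/σ² + 1/τ₀²) = 0.0159722/(0.0159722+0.00123115) = 0.92844.
Posterior mean = w·x̄ + (1−w)·μ₀ = 0.92844·175.71 + 0.071565·186.08 = 176.452. Posterior variance = 1/(0.0159722+0.00123115) = 58.1283, so SD = 7.624.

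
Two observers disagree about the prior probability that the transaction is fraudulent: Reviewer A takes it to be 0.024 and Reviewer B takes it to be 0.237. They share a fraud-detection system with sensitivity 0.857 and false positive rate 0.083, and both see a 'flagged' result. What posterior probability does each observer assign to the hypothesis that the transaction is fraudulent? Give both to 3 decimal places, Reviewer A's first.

The likelihood ratio for a 'flagged' result is 0.857/0.083 = 10.325.
Reviewer A: prior odds 0.024/0.976 = 0.024590; posterior odds 0.25390; posterior probability 0.202.
Reviewer B: prior odds 0.237/0.763 = 0.31062; posterior odds 3.2072; posterior probability 0.762.

Reviewer A: 0.202; Reviewer B: 0.762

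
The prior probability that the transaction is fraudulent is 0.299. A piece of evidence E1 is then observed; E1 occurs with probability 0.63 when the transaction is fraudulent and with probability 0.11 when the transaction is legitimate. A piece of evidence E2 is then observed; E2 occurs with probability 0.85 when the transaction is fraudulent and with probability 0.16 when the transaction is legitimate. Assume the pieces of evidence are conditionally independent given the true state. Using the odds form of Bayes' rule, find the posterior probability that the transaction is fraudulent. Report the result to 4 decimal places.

Prior odds = 0.299/(1−0.299) = 0.42653.
Likelihood ratio for E1 = 0.63/0.11 = 5.7273.
Likelihood ratio for E2 = 0.85/0.16 = 5.3125.
Posterior odds = prior odds × LR₁ × LR₂ = 12.978.
Posterior probability = odds/(1+odds) = 12.978/13.978 = 0.9285.

Posterior probability ≈ 0.9285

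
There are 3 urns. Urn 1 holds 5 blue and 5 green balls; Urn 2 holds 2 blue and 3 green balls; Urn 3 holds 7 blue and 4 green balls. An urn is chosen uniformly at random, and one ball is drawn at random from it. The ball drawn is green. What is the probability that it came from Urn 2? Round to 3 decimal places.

Tabulate prior·likelihood by source: [1] prior 0.333333, lik 0.5, product 0.1667; [2] prior 0.333333, lik 0.6, product 0.2000; [3] prior 0.333333, lik 0.3636, product 0.1212.
Normalizing constant = 0.48788; the posterior for Urn 2 is its product over the sum, 0.2000/0.48788 = 0.410.

Posterior probability ≈ 0.410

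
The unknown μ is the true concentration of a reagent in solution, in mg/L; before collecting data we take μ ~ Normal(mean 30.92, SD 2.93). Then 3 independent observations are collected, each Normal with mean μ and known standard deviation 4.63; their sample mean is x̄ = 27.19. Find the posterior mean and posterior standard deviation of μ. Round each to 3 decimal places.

Posterior mean ≈ 28.884; posterior SD ≈ 1.975

With known σ, the Normal prior is conjugate. Weight on the data is w = (n/σ²)/(n/σ² + 1/τ₀²) = 0.139946/(0.139946+0.116484) = 0.54575.
Posterior mean = w·x̄ + (1−w)·μ₀ = 0.54575·27.19 + 0.45425·30.92 = 28.884. Posterior variance = 1/(0.139946+0.116484) = 3.89971, so SD = 1.975.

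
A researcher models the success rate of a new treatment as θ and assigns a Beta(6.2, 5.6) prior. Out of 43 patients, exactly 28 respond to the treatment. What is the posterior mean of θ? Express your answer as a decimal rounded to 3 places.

Posterior mean ≈ 0.624

Observing 28 successes and 15 failures updates Beta(6.2, 5.6) by adding the success and failure counts to the two shape parameters: α = 6.2+28 = 34.2, β = 5.6+15 = 20.6.
Posterior mean = α/(α+β) = 34.2/54.8 = 0.624.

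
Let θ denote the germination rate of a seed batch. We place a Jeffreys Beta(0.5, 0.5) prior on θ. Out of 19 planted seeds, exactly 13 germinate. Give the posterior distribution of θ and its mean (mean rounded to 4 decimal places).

Posterior: Beta(13.5, 6.5); mean ≈ 0.6750

Observing 13 successes and 6 failures updates Beta(0.5, 0.5) by adding the success and failure counts to the two shape parameters: α = 0.5+13 = 13.5, β = 0.5+6 = 6.5.
Posterior mean = α/(α+β) = 13.5/20 = 0.6750.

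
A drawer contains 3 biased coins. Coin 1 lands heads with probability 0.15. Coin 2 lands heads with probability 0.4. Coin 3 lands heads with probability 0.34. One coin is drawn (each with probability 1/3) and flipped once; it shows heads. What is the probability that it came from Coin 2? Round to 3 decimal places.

Posterior probability ≈ 0.449

P(heads|C1) = 0.15; P(heads|C2) = 0.4; P(heads|C3) = 0.34.
Prior × likelihood for each source: 0.333333·0.15=0.05000, 0.333333·0.4=0.1333, 0.333333·0.34=0.1133. Summing gives P(heads) = 0.29667.
P(Coin 2 | heads) = 0.1333 / 0.29667 = 0.449.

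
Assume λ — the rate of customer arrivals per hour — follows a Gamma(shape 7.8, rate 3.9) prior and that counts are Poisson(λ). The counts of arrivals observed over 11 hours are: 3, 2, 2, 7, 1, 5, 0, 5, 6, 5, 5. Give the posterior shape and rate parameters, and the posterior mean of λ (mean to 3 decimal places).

Posterior: Gamma(shape=48.8, rate=14.9); mean ≈ 3.275

Total count ∑xᵢ = 41 over n = 11 hours.
Gamma is conjugate to the Poisson likelihood: posterior is Gamma(shape = 7.8+41 = 48.8, rate = 3.9+11 = 14.9).
E[λ | data] = 48.8/14.9 = 3.275.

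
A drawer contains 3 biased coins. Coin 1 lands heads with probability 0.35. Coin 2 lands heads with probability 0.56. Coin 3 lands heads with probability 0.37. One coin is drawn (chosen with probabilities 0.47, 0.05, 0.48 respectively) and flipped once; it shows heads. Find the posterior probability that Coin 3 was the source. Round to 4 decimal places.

Posterior probability ≈ 0.4799

P(heads|C1) = 0.35; P(heads|C2) = 0.56; P(heads|C3) = 0.37.
Prior × likelihood for each source: 0.47·0.35=0.1645, 0.05·0.56=0.02800, 0.48·0.37=0.1776. Summing gives P(heads) = 0.37010.
P(Coin 3 | heads) = 0.1776 / 0.37010 = 0.4799.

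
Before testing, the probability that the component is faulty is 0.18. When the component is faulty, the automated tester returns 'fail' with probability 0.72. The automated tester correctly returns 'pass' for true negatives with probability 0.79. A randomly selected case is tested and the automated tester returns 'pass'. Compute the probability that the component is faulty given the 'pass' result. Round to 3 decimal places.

P(H | E) ≈ 0.072

Write H for 'the component is faulty'. Prior odds H:¬H = 0.18/0.82 = 0.21951. For the 'pass' outcome, the likelihood ratio is 0.28/0.79 = 0.35443.
Posterior odds = 0.21951 × 0.35443 = 0.077802, so P(H|E) = 0.077802/(1+0.077802) = 0.072.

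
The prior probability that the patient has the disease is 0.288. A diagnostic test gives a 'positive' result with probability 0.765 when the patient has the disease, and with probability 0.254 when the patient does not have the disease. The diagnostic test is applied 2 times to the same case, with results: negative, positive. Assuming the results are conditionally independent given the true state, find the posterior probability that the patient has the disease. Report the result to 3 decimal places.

Let H be the event that the patient has the disease; start with P(H) = 0.288. P('positive'|H) = 0.765, P('positive'|¬H) = 0.254.
Update on result 1 ('negative'): P(H) ← 0.235·0.2880 / (0.235·0.2880 + 0.746·0.7120) = 0.067680/0.59883 = 0.1130.
Update on result 2 ('positive'): P(H) ← 0.765·0.1130 / (0.765·0.1130 + 0.254·0.8870) = 0.086460/0.31175 = 0.2773.

Posterior P(H) ≈ 0.277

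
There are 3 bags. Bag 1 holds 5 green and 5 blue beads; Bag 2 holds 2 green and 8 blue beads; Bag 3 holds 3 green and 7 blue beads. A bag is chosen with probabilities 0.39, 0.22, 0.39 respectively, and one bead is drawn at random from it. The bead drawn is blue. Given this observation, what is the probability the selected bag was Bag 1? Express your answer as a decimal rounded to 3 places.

Tabulate prior·likelihood by source: [1] prior 0.39, lik 0.5, product 0.1950; [2] prior 0.22, lik 0.8, product 0.1760; [3] prior 0.39, lik 0.7, product 0.2730.
Normalizing constant = 0.64400; the posterior for Bag 1 is its product over the sum, 0.1950/0.64400 = 0.303.

Posterior probability ≈ 0.303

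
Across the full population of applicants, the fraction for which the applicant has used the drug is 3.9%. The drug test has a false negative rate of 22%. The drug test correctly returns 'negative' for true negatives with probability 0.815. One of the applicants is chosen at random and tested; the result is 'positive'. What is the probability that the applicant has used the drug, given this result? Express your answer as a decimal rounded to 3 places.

P(H | E) ≈ 0.146

Write H for 'the applicant has used the drug'. Prior odds H:¬H = 0.039/0.961 = 0.040583. For the 'positive' outcome, the likelihood ratio is 0.78/0.185 = 4.2162.
Posterior odds = 0.040583 × 4.2162 = 0.17111, so P(H|E) = 0.17111/(1+0.17111) = 0.146.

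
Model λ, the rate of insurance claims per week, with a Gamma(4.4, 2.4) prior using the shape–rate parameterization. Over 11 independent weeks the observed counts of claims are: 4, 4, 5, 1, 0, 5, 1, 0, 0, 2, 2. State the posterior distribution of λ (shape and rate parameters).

The Poisson likelihood adds the total count to the shape and the number of exposure periods to the rate. Here ∑xᵢ = 24 and n = 11, so shape 4.4→28.4 and rate 2.4→13.4.

Posterior: Gamma(shape=28.4, rate=13.4)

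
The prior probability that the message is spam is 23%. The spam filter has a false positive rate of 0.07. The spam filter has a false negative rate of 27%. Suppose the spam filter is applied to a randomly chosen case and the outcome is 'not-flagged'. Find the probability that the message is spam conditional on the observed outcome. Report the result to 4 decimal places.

Write H for 'the message is spam'. Prior odds H:¬H = 0.23/0.77 = 0.29870. For the 'not-flagged' outcome, the likelihood ratio is 0.27/0.93 = 0.29032.
Posterior odds = 0.29870 × 0.29032 = 0.086720, so P(H|E) = 0.086720/(1+0.086720) = 0.0798.

P(H | E) ≈ 0.0798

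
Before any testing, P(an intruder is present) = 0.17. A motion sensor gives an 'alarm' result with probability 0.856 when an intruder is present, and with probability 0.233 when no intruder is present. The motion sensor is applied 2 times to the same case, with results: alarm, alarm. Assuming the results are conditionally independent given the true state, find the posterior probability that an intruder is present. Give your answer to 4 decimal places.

With H the event that an intruder is present, the joint likelihood of the observed sequence is P(data|H) = 0.856·0.856 = 0.73274 and P(data|¬H) = 0.233·0.233 = 0.054289.
Bayes: P(H|data) = 0.17·0.73274 / (0.17·0.73274 + 0.83·0.054289) = 0.12457/0.16962 = 0.7344.

Posterior P(H) ≈ 0.7344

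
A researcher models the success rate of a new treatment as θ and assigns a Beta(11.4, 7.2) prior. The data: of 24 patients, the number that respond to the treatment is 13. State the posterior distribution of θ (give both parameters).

The binomial likelihood is conjugate to the Beta prior: with 13 successes and 11 failures, the posterior is Beta(11.4+13, 7.2+11) = Beta(24.4, 18.2).

Posterior: Beta(24.4, 18.2)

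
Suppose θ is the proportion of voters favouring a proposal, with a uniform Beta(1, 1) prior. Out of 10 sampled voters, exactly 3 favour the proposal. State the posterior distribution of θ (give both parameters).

The binomial likelihood is conjugate to the Beta prior: with 3 successes and 7 failures, the posterior is Beta(1+3, 1+7) = Beta(4, 8).

Posterior: Beta(4, 8)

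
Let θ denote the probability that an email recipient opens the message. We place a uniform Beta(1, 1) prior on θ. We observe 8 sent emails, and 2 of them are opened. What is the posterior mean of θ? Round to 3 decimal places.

The binomial likelihood is conjugate to the Beta prior: with 2 successes and 6 failures, the posterior is Beta(1+2, 1+6) = Beta(3, 7).
Posterior mean = α/(α+β) = 3/10 = 0.300.

Posterior mean ≈ 0.300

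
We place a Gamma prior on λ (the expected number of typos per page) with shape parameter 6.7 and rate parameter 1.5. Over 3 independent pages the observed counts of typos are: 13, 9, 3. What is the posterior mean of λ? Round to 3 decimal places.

Posterior mean ≈ 7.044

Total count ∑xᵢ = 25 over n = 3 pages.
Gamma is conjugate to the Poisson likelihood: posterior is Gamma(shape = 6.7+25 = 31.7, rate = 1.5+3 = 4.5).
Posterior mean = shape/rate = 31.7/4.5 = 7.044.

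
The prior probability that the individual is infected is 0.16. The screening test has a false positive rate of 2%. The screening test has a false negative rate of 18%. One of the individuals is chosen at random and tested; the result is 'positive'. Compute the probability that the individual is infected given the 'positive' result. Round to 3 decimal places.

P(H | E) ≈ 0.886

Write H for 'the individual is infected'. Prior odds H:¬H = 0.16/0.84 = 0.19048. For the 'positive' outcome, the likelihood ratio is 0.82/0.02 = 41.000.
Posterior odds = 0.19048 × 41.000 = 7.8095, so P(H|E) = 7.8095/(1+7.8095) = 0.886.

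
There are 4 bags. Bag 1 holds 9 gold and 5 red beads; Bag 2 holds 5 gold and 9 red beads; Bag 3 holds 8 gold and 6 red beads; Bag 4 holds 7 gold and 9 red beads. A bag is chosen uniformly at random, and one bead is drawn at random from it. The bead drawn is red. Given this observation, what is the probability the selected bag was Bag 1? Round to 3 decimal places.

P(red|Bag 1) = 0.3571; P(red|Bag 2) = 0.6429; P(red|Bag 3) = 0.4286; P(red|Bag 4) = 0.5625.
Prior × likelihood for each source: 0.25·0.3571=0.08929, 0.25·0.6429=0.1607, 0.25·0.4286=0.1071, 0.25·0.5625=0.1406. Summing gives P(red) = 0.49777.
P(Bag 1 | red) = 0.08929 / 0.49777 = 0.179.

Posterior probability ≈ 0.179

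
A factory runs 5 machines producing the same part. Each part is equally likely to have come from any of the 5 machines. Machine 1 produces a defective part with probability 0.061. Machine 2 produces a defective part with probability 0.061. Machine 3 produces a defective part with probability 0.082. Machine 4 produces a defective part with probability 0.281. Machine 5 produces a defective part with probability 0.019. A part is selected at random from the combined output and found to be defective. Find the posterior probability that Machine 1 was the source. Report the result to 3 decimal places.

Tabulate prior·likelihood by source: [1] prior 0.2, lik 0.061, product 0.01220; [2] prior 0.2, lik 0.061, product 0.01220; [3] prior 0.2, lik 0.082, product 0.01640; [4] prior 0.2, lik 0.281, product 0.05620; [5] prior 0.2, lik 0.019, product 0.003800.
Normalizing constant = 0.10080; the posterior for Machine 1 is its product over the sum, 0.01220/0.10080 = 0.121.

Posterior probability ≈ 0.121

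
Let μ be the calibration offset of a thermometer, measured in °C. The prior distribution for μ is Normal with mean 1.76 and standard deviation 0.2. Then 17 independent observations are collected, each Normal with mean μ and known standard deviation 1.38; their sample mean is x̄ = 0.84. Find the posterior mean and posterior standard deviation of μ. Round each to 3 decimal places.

With known σ, the Normal prior is conjugate. Weight on the data is w = (n/σ²)/(n/σ² + 1/τ₀²) = 8.92670/(8.92670+25.0000) = 0.26312.
Posterior mean = w·x̄ + (1−w)·μ₀ = 0.26312·0.84 + 0.73688·1.76 = 1.518. Posterior variance = 1/(8.92670+25.0000) = 0.0294753, so SD = 0.172.

Posterior mean ≈ 1.518; posterior SD ≈ 0.172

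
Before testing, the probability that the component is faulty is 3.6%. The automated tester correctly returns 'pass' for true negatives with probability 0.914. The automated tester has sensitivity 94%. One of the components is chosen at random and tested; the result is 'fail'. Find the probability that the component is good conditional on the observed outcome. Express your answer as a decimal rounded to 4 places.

P(¬H | E) ≈ 0.7101

Let H be the event that the component is faulty. P(H) = 0.036, so P(¬H) = 0.964. With E the 'fail' result, P(E|H) = 0.94 and P(E|¬H) = 0.086.
P(E) = 0.94·0.036 + 0.086·0.964 = 0.033840 + 0.082904 = 0.11674.
By Bayes' theorem, P(H|E) = 0.033840 / 0.11674 = 0.2899. Hence P(¬H|E) = 1 − 0.2899 = 0.7101.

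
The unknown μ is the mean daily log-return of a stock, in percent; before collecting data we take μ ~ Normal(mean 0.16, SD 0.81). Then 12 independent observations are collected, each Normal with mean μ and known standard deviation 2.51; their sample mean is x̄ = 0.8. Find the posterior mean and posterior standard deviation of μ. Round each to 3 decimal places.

Prior precision 1/τ₀² = 1/0.81² = 1.52416; data precision n/σ² = 12/2.51² = 1.90473.
Posterior precision = 1.52416 + 1.90473 = 3.42889, giving posterior SD = 1/√3.42889 = 0.540.
Posterior mean = (1.52416·0.16 + 1.90473·0.8) / 3.42889 = 0.516.

Posterior mean ≈ 0.516; posterior SD ≈ 0.540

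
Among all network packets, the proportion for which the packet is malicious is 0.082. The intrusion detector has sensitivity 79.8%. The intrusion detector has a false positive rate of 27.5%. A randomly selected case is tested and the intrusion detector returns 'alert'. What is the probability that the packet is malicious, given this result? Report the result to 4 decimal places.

Let H be the event that the packet is malicious. P(H) = 0.082, so P(¬H) = 0.918. With E the 'alert' result, P(E|H) = 0.798 and P(E|¬H) = 0.275.
P(E) = 0.798·0.082 + 0.275·0.918 = 0.065436 + 0.25245 = 0.31789.
By Bayes' theorem, P(H|E) = 0.065436 / 0.31789 = 0.2058.

P(H | E) ≈ 0.2058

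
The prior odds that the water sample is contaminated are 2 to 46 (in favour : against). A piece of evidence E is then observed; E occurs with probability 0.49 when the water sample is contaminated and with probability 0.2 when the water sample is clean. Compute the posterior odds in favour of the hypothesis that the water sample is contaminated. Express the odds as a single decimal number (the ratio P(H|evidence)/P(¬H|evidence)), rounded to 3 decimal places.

Prior odds = 2/46 = 0.043478.
Likelihood ratio for E = 0.49/0.2 = 2.4500.
Posterior odds = prior odds × LR = 0.10652.

Posterior odds ≈ 0.107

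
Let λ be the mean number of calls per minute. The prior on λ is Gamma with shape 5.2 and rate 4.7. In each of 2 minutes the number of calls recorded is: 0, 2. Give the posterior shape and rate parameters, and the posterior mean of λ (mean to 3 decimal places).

Posterior: Gamma(shape=7.2, rate=6.7); mean ≈ 1.075

Total count ∑xᵢ = 2 over n = 2 minutes.
Gamma is conjugate to the Poisson likelihood: posterior is Gamma(shape = 5.2+2 = 7.2, rate = 4.7+2 = 6.7).
E[λ | data] = 7.2/6.7 = 1.075.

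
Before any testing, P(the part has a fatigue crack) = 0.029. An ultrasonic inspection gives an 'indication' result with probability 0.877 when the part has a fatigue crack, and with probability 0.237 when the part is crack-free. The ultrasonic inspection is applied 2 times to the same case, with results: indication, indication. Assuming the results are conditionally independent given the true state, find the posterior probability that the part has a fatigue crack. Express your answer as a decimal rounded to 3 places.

With H the event that the part has a fatigue crack, the joint likelihood of the observed sequence is P(data|H) = 0.877·0.877 = 0.76913 and P(data|¬H) = 0.237·0.237 = 0.056169.
Bayes: P(H|data) = 0.029·0.76913 / (0.029·0.76913 + 0.971·0.056169) = 0.022305/0.076845 = 0.2903.

Posterior P(H) ≈ 0.290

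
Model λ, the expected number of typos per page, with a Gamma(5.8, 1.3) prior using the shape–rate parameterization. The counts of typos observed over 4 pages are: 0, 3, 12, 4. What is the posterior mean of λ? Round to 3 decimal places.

The Poisson likelihood adds the total count to the shape and the number of exposure periods to the rate. Here ∑xᵢ = 19 and n = 4, so shape 5.8→24.8 and rate 1.3→5.3.
E[λ | data] = 24.8/5.3 = 4.679.

Posterior mean ≈ 4.679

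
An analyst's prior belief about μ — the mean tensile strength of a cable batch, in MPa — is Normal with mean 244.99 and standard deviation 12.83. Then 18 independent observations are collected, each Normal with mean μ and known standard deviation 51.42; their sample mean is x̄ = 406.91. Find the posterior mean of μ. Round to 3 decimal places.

Posterior mean ≈ 330.555

Prior precision 1/τ₀² = 1/12.83² = 0.00607501; data precision n/σ² = 18/51.42² = 0.00680782.
Posterior precision = 0.00607501 + 0.00680782 = 0.0128828.
Posterior mean = (0.00607501·244.99 + 0.00680782·406.91) / 0.0128828 = 330.555.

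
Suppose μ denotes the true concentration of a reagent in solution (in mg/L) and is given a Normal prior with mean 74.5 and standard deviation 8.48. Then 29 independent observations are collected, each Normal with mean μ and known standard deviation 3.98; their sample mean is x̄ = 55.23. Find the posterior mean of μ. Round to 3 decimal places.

Posterior mean ≈ 55.375

Prior precision 1/τ₀² = 1/8.48² = 0.0139062; data precision n/σ² = 29/3.98² = 1.83076.
Posterior precision = 0.0139062 + 1.83076 = 1.84467.
Posterior mean = (0.0139062·74.5 + 1.83076·55.23) / 1.84467 = 55.375.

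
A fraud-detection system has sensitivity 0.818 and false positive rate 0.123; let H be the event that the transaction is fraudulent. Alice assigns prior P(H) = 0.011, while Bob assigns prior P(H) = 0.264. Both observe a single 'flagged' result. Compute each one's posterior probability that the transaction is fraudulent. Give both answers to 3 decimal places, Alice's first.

Alice: 0.069; Bob: 0.705

P('+'|H) = 0.818, P('+'|¬H) = 0.123.
Alice: numerator 0.818·0.011 = 0.0089980; evidence = 0.0089980+0.123·0.989 = 0.13064; posterior = 0.069.
Bob: numerator 0.818·0.264 = 0.21595; evidence = 0.21595+0.123·0.736 = 0.30648; posterior = 0.705.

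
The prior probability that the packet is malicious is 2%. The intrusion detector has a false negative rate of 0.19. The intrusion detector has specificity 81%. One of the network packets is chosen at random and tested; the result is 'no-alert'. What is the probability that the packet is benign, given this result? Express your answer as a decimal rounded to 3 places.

Write H for 'the packet is malicious'. Prior odds H:¬H = 0.02/0.98 = 0.020408. For the 'no-alert' outcome, the likelihood ratio is 0.19/0.81 = 0.23457.
Posterior odds = 0.020408 × 0.23457 = 0.0047871, so P(H|E) = 0.0047871/(1+0.0047871) = 0.005. Then P(¬H|E) = 1 − 0.005 = 0.995.

P(¬H | E) ≈ 0.995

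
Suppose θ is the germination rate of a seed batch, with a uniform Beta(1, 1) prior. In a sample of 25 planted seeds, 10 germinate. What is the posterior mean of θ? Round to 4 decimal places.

Posterior mean ≈ 0.4074

Observing 10 successes and 15 failures updates Beta(1, 1) by adding the success and failure counts to the two shape parameters: α = 1+10 = 11, β = 1+15 = 16.
E[θ | data] = 11/(11+16) = 0.4074.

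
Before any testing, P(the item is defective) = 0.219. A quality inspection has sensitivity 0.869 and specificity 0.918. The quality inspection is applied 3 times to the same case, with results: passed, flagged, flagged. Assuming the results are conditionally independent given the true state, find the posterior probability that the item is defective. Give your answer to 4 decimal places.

Posterior P(H) ≈ 0.8180

Let H be the event that the item is defective; start with P(H) = 0.219. P('flagged'|H) = 0.869, P('flagged'|¬H) = 0.082.
Update on result 1 ('passed'): P(H) ← 0.131·0.2190 / (0.131·0.2190 + 0.918·0.7810) = 0.028689/0.74565 = 0.0385.
Update on result 2 ('flagged'): P(H) ← 0.869·0.0385 / (0.869·0.0385 + 0.082·0.9615) = 0.033435/0.11228 = 0.2978.
Update on result 3 ('flagged'): P(H) ← 0.869·0.2978 / (0.869·0.2978 + 0.082·0.7022) = 0.25877/0.31635 = 0.8180.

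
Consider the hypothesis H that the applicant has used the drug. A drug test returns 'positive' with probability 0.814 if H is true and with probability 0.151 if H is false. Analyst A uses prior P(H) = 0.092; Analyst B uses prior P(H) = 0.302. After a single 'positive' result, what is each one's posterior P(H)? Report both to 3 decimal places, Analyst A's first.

The likelihood ratio for a 'positive' result is 0.814/0.151 = 5.3907.
Analyst A: prior odds 0.092/0.908 = 0.10132; posterior odds 0.54620; posterior probability 0.353.
Analyst B: prior odds 0.302/0.698 = 0.43266; posterior odds 2.3324; posterior probability 0.700.

Analyst A: 0.353; Analyst B: 0.700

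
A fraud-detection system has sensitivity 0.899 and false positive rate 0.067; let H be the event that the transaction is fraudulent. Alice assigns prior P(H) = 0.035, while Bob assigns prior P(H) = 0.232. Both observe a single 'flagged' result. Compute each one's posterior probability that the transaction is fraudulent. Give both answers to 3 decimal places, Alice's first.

Alice: 0.327; Bob: 0.802

P('+'|H) = 0.899, P('+'|¬H) = 0.067.
Alice: numerator 0.899·0.035 = 0.031465; evidence = 0.031465+0.067·0.965 = 0.096120; posterior = 0.327.
Bob: numerator 0.899·0.232 = 0.20857; evidence = 0.20857+0.067·0.768 = 0.26002; posterior = 0.802.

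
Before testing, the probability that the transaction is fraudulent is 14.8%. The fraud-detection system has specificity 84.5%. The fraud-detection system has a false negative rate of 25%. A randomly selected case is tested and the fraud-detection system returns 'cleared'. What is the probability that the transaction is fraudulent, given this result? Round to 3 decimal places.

Write H for 'the transaction is fraudulent'. Prior odds H:¬H = 0.148/0.852 = 0.17371. For the 'cleared' outcome, the likelihood ratio is 0.25/0.845 = 0.29586.
Posterior odds = 0.17371 × 0.29586 = 0.051393, so P(H|E) = 0.051393/(1+0.051393) = 0.049.

P(H | E) ≈ 0.049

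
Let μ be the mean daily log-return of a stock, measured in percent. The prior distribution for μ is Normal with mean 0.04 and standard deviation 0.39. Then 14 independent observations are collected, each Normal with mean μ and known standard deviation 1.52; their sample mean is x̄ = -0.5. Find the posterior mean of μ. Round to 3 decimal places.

Posterior mean ≈ -0.219

Prior precision 1/τ₀² = 1/0.39² = 6.57462; data precision n/σ² = 14/1.52² = 6.05956.
Posterior precision = 6.57462 + 6.05956 = 12.6342.
Posterior mean = (6.57462·0.04 + 6.05956·-0.5) / 12.6342 = -0.219.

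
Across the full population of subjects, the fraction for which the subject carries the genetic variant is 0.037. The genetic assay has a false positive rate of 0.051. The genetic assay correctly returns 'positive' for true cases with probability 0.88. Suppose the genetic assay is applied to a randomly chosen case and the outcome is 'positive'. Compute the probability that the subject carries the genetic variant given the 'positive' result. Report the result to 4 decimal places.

Let H be the event that the subject carries the genetic variant. P(H) = 0.037, so P(¬H) = 0.963. With E the 'positive' result, P(E|H) = 0.88 and P(E|¬H) = 0.051.
P(E) = 0.88·0.037 + 0.051·0.963 = 0.032560 + 0.049113 = 0.081673.
By Bayes' theorem, P(H|E) = 0.032560 / 0.081673 = 0.3987.

P(H | E) ≈ 0.3987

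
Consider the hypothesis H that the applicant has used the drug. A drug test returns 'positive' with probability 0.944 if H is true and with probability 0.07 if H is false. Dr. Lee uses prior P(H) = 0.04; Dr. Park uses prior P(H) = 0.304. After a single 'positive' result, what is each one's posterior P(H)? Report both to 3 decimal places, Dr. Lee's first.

Dr. Lee: 0.360; Dr. Park: 0.855

The likelihood ratio for a 'positive' result is 0.944/0.07 = 13.486.
Dr. Lee: prior odds 0.04/0.96 = 0.041667; posterior odds 0.56190; posterior probability 0.360.
Dr. Park: prior odds 0.304/0.696 = 0.43678; posterior odds 5.8903; posterior probability 0.855.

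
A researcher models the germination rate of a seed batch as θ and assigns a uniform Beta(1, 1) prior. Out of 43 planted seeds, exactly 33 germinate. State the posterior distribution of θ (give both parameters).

Posterior: Beta(34, 11)

The binomial likelihood is conjugate to the Beta prior: with 33 successes and 10 failures, the posterior is Beta(1+33, 1+10) = Beta(34, 11).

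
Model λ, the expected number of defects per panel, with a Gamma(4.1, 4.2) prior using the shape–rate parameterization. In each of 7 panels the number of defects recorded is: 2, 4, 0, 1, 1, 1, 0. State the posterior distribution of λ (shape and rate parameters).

The Poisson likelihood adds the total count to the shape and the number of exposure periods to the rate. Here ∑xᵢ = 9 and n = 7, so shape 4.1→13.1 and rate 4.2→11.2.

Posterior: Gamma(shape=13.1, rate=11.2)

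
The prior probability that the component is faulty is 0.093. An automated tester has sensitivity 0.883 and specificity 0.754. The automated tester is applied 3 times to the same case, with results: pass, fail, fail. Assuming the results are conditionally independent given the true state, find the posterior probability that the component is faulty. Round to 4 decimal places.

Posterior P(H) ≈ 0.1701

Let H be the event that the component is faulty; start with P(H) = 0.093. P('fail'|H) = 0.883, P('fail'|¬H) = 0.246.
Update on result 1 ('pass'): P(H) ← 0.117·0.0930 / (0.117·0.0930 + 0.754·0.9070) = 0.010881/0.69476 = 0.0157.
Update on result 2 ('fail'): P(H) ← 0.883·0.0157 / (0.883·0.0157 + 0.246·0.9843) = 0.013829/0.25598 = 0.0540.
Update on result 3 ('fail'): P(H) ← 0.883·0.0540 / (0.883·0.0540 + 0.246·0.9460) = 0.047704/0.28041 = 0.1701.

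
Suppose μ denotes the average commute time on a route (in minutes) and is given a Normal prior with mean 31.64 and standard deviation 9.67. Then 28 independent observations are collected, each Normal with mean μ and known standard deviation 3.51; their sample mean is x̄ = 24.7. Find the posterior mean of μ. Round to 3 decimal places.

Prior precision 1/τ₀² = 1/9.67² = 0.0106942; data precision n/σ² = 28/3.51² = 2.27271.
Posterior precision = 0.0106942 + 2.27271 = 2.28340.
Posterior mean = (0.0106942·31.64 + 2.27271·24.7) / 2.28340 = 24.733.

Posterior mean ≈ 24.733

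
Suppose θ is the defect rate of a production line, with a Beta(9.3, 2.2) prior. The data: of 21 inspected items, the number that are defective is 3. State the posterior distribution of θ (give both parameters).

Posterior: Beta(12.3, 20.2)

The binomial likelihood is conjugate to the Beta prior: with 3 successes and 18 failures, the posterior is Beta(9.3+3, 2.2+18) = Beta(12.3, 20.2).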